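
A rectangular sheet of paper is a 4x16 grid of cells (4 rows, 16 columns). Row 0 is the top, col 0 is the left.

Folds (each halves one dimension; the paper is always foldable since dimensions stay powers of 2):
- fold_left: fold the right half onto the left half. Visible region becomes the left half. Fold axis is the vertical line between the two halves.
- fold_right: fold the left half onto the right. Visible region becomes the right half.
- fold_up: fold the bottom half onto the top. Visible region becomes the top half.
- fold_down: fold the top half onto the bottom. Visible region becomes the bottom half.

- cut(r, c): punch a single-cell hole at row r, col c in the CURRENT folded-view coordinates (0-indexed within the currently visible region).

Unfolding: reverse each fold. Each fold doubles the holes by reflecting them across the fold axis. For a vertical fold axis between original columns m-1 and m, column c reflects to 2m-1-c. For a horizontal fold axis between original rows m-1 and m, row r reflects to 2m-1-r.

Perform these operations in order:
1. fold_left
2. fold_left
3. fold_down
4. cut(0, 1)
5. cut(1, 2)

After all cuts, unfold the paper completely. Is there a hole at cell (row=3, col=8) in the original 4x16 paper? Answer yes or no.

Answer: no

Derivation:
Op 1 fold_left: fold axis v@8; visible region now rows[0,4) x cols[0,8) = 4x8
Op 2 fold_left: fold axis v@4; visible region now rows[0,4) x cols[0,4) = 4x4
Op 3 fold_down: fold axis h@2; visible region now rows[2,4) x cols[0,4) = 2x4
Op 4 cut(0, 1): punch at orig (2,1); cuts so far [(2, 1)]; region rows[2,4) x cols[0,4) = 2x4
Op 5 cut(1, 2): punch at orig (3,2); cuts so far [(2, 1), (3, 2)]; region rows[2,4) x cols[0,4) = 2x4
Unfold 1 (reflect across h@2): 4 holes -> [(0, 2), (1, 1), (2, 1), (3, 2)]
Unfold 2 (reflect across v@4): 8 holes -> [(0, 2), (0, 5), (1, 1), (1, 6), (2, 1), (2, 6), (3, 2), (3, 5)]
Unfold 3 (reflect across v@8): 16 holes -> [(0, 2), (0, 5), (0, 10), (0, 13), (1, 1), (1, 6), (1, 9), (1, 14), (2, 1), (2, 6), (2, 9), (2, 14), (3, 2), (3, 5), (3, 10), (3, 13)]
Holes: [(0, 2), (0, 5), (0, 10), (0, 13), (1, 1), (1, 6), (1, 9), (1, 14), (2, 1), (2, 6), (2, 9), (2, 14), (3, 2), (3, 5), (3, 10), (3, 13)]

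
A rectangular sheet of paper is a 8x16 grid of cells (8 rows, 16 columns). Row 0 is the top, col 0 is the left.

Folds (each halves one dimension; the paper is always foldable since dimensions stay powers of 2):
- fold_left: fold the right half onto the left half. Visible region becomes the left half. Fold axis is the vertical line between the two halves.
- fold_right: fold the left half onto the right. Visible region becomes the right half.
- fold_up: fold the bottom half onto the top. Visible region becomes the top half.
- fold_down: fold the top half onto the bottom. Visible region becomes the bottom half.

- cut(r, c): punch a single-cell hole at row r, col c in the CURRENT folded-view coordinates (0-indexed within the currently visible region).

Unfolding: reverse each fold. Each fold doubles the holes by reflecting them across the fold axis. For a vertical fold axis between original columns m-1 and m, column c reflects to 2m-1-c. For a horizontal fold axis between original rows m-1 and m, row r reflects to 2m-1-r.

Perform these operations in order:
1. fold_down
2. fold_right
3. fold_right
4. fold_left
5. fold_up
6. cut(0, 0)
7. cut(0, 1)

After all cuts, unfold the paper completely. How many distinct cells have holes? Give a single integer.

Answer: 64

Derivation:
Op 1 fold_down: fold axis h@4; visible region now rows[4,8) x cols[0,16) = 4x16
Op 2 fold_right: fold axis v@8; visible region now rows[4,8) x cols[8,16) = 4x8
Op 3 fold_right: fold axis v@12; visible region now rows[4,8) x cols[12,16) = 4x4
Op 4 fold_left: fold axis v@14; visible region now rows[4,8) x cols[12,14) = 4x2
Op 5 fold_up: fold axis h@6; visible region now rows[4,6) x cols[12,14) = 2x2
Op 6 cut(0, 0): punch at orig (4,12); cuts so far [(4, 12)]; region rows[4,6) x cols[12,14) = 2x2
Op 7 cut(0, 1): punch at orig (4,13); cuts so far [(4, 12), (4, 13)]; region rows[4,6) x cols[12,14) = 2x2
Unfold 1 (reflect across h@6): 4 holes -> [(4, 12), (4, 13), (7, 12), (7, 13)]
Unfold 2 (reflect across v@14): 8 holes -> [(4, 12), (4, 13), (4, 14), (4, 15), (7, 12), (7, 13), (7, 14), (7, 15)]
Unfold 3 (reflect across v@12): 16 holes -> [(4, 8), (4, 9), (4, 10), (4, 11), (4, 12), (4, 13), (4, 14), (4, 15), (7, 8), (7, 9), (7, 10), (7, 11), (7, 12), (7, 13), (7, 14), (7, 15)]
Unfold 4 (reflect across v@8): 32 holes -> [(4, 0), (4, 1), (4, 2), (4, 3), (4, 4), (4, 5), (4, 6), (4, 7), (4, 8), (4, 9), (4, 10), (4, 11), (4, 12), (4, 13), (4, 14), (4, 15), (7, 0), (7, 1), (7, 2), (7, 3), (7, 4), (7, 5), (7, 6), (7, 7), (7, 8), (7, 9), (7, 10), (7, 11), (7, 12), (7, 13), (7, 14), (7, 15)]
Unfold 5 (reflect across h@4): 64 holes -> [(0, 0), (0, 1), (0, 2), (0, 3), (0, 4), (0, 5), (0, 6), (0, 7), (0, 8), (0, 9), (0, 10), (0, 11), (0, 12), (0, 13), (0, 14), (0, 15), (3, 0), (3, 1), (3, 2), (3, 3), (3, 4), (3, 5), (3, 6), (3, 7), (3, 8), (3, 9), (3, 10), (3, 11), (3, 12), (3, 13), (3, 14), (3, 15), (4, 0), (4, 1), (4, 2), (4, 3), (4, 4), (4, 5), (4, 6), (4, 7), (4, 8), (4, 9), (4, 10), (4, 11), (4, 12), (4, 13), (4, 14), (4, 15), (7, 0), (7, 1), (7, 2), (7, 3), (7, 4), (7, 5), (7, 6), (7, 7), (7, 8), (7, 9), (7, 10), (7, 11), (7, 12), (7, 13), (7, 14), (7, 15)]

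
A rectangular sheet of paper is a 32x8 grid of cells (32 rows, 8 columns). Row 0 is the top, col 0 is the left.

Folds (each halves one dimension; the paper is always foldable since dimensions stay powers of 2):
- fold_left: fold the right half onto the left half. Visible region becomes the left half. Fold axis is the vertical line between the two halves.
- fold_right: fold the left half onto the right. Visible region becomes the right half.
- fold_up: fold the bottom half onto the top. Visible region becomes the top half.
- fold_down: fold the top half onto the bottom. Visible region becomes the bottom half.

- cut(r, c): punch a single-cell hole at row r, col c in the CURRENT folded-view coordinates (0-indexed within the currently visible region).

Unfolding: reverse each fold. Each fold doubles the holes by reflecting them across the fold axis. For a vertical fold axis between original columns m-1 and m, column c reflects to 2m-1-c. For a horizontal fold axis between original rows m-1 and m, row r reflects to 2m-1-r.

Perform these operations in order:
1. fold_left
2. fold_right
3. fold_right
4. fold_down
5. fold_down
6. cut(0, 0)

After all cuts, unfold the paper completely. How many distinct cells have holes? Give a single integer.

Answer: 32

Derivation:
Op 1 fold_left: fold axis v@4; visible region now rows[0,32) x cols[0,4) = 32x4
Op 2 fold_right: fold axis v@2; visible region now rows[0,32) x cols[2,4) = 32x2
Op 3 fold_right: fold axis v@3; visible region now rows[0,32) x cols[3,4) = 32x1
Op 4 fold_down: fold axis h@16; visible region now rows[16,32) x cols[3,4) = 16x1
Op 5 fold_down: fold axis h@24; visible region now rows[24,32) x cols[3,4) = 8x1
Op 6 cut(0, 0): punch at orig (24,3); cuts so far [(24, 3)]; region rows[24,32) x cols[3,4) = 8x1
Unfold 1 (reflect across h@24): 2 holes -> [(23, 3), (24, 3)]
Unfold 2 (reflect across h@16): 4 holes -> [(7, 3), (8, 3), (23, 3), (24, 3)]
Unfold 3 (reflect across v@3): 8 holes -> [(7, 2), (7, 3), (8, 2), (8, 3), (23, 2), (23, 3), (24, 2), (24, 3)]
Unfold 4 (reflect across v@2): 16 holes -> [(7, 0), (7, 1), (7, 2), (7, 3), (8, 0), (8, 1), (8, 2), (8, 3), (23, 0), (23, 1), (23, 2), (23, 3), (24, 0), (24, 1), (24, 2), (24, 3)]
Unfold 5 (reflect across v@4): 32 holes -> [(7, 0), (7, 1), (7, 2), (7, 3), (7, 4), (7, 5), (7, 6), (7, 7), (8, 0), (8, 1), (8, 2), (8, 3), (8, 4), (8, 5), (8, 6), (8, 7), (23, 0), (23, 1), (23, 2), (23, 3), (23, 4), (23, 5), (23, 6), (23, 7), (24, 0), (24, 1), (24, 2), (24, 3), (24, 4), (24, 5), (24, 6), (24, 7)]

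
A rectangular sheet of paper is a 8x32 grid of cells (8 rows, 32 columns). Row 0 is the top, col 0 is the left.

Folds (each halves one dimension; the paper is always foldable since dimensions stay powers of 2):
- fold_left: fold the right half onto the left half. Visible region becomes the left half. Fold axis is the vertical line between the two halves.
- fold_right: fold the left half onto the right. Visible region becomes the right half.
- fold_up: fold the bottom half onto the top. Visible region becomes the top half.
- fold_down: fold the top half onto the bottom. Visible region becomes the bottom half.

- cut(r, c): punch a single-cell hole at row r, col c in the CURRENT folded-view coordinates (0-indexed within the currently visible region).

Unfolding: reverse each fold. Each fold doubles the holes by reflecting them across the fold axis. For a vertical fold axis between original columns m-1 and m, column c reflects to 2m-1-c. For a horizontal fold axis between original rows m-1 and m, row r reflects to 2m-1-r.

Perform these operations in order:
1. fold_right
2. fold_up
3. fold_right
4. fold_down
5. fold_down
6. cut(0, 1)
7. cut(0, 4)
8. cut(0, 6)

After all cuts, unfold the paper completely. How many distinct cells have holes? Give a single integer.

Op 1 fold_right: fold axis v@16; visible region now rows[0,8) x cols[16,32) = 8x16
Op 2 fold_up: fold axis h@4; visible region now rows[0,4) x cols[16,32) = 4x16
Op 3 fold_right: fold axis v@24; visible region now rows[0,4) x cols[24,32) = 4x8
Op 4 fold_down: fold axis h@2; visible region now rows[2,4) x cols[24,32) = 2x8
Op 5 fold_down: fold axis h@3; visible region now rows[3,4) x cols[24,32) = 1x8
Op 6 cut(0, 1): punch at orig (3,25); cuts so far [(3, 25)]; region rows[3,4) x cols[24,32) = 1x8
Op 7 cut(0, 4): punch at orig (3,28); cuts so far [(3, 25), (3, 28)]; region rows[3,4) x cols[24,32) = 1x8
Op 8 cut(0, 6): punch at orig (3,30); cuts so far [(3, 25), (3, 28), (3, 30)]; region rows[3,4) x cols[24,32) = 1x8
Unfold 1 (reflect across h@3): 6 holes -> [(2, 25), (2, 28), (2, 30), (3, 25), (3, 28), (3, 30)]
Unfold 2 (reflect across h@2): 12 holes -> [(0, 25), (0, 28), (0, 30), (1, 25), (1, 28), (1, 30), (2, 25), (2, 28), (2, 30), (3, 25), (3, 28), (3, 30)]
Unfold 3 (reflect across v@24): 24 holes -> [(0, 17), (0, 19), (0, 22), (0, 25), (0, 28), (0, 30), (1, 17), (1, 19), (1, 22), (1, 25), (1, 28), (1, 30), (2, 17), (2, 19), (2, 22), (2, 25), (2, 28), (2, 30), (3, 17), (3, 19), (3, 22), (3, 25), (3, 28), (3, 30)]
Unfold 4 (reflect across h@4): 48 holes -> [(0, 17), (0, 19), (0, 22), (0, 25), (0, 28), (0, 30), (1, 17), (1, 19), (1, 22), (1, 25), (1, 28), (1, 30), (2, 17), (2, 19), (2, 22), (2, 25), (2, 28), (2, 30), (3, 17), (3, 19), (3, 22), (3, 25), (3, 28), (3, 30), (4, 17), (4, 19), (4, 22), (4, 25), (4, 28), (4, 30), (5, 17), (5, 19), (5, 22), (5, 25), (5, 28), (5, 30), (6, 17), (6, 19), (6, 22), (6, 25), (6, 28), (6, 30), (7, 17), (7, 19), (7, 22), (7, 25), (7, 28), (7, 30)]
Unfold 5 (reflect across v@16): 96 holes -> [(0, 1), (0, 3), (0, 6), (0, 9), (0, 12), (0, 14), (0, 17), (0, 19), (0, 22), (0, 25), (0, 28), (0, 30), (1, 1), (1, 3), (1, 6), (1, 9), (1, 12), (1, 14), (1, 17), (1, 19), (1, 22), (1, 25), (1, 28), (1, 30), (2, 1), (2, 3), (2, 6), (2, 9), (2, 12), (2, 14), (2, 17), (2, 19), (2, 22), (2, 25), (2, 28), (2, 30), (3, 1), (3, 3), (3, 6), (3, 9), (3, 12), (3, 14), (3, 17), (3, 19), (3, 22), (3, 25), (3, 28), (3, 30), (4, 1), (4, 3), (4, 6), (4, 9), (4, 12), (4, 14), (4, 17), (4, 19), (4, 22), (4, 25), (4, 28), (4, 30), (5, 1), (5, 3), (5, 6), (5, 9), (5, 12), (5, 14), (5, 17), (5, 19), (5, 22), (5, 25), (5, 28), (5, 30), (6, 1), (6, 3), (6, 6), (6, 9), (6, 12), (6, 14), (6, 17), (6, 19), (6, 22), (6, 25), (6, 28), (6, 30), (7, 1), (7, 3), (7, 6), (7, 9), (7, 12), (7, 14), (7, 17), (7, 19), (7, 22), (7, 25), (7, 28), (7, 30)]

Answer: 96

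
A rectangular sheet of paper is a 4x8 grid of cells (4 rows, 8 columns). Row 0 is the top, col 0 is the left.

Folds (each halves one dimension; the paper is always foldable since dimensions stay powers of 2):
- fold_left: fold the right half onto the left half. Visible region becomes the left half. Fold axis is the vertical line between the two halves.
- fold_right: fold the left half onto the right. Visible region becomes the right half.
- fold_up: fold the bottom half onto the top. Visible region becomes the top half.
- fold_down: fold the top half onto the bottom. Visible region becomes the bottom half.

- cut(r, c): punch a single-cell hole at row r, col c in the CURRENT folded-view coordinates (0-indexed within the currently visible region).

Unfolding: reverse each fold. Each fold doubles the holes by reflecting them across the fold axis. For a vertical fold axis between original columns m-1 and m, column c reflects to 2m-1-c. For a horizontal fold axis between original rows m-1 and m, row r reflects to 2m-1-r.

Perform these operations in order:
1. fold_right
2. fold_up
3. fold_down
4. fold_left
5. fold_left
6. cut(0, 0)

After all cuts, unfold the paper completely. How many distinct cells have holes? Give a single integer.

Op 1 fold_right: fold axis v@4; visible region now rows[0,4) x cols[4,8) = 4x4
Op 2 fold_up: fold axis h@2; visible region now rows[0,2) x cols[4,8) = 2x4
Op 3 fold_down: fold axis h@1; visible region now rows[1,2) x cols[4,8) = 1x4
Op 4 fold_left: fold axis v@6; visible region now rows[1,2) x cols[4,6) = 1x2
Op 5 fold_left: fold axis v@5; visible region now rows[1,2) x cols[4,5) = 1x1
Op 6 cut(0, 0): punch at orig (1,4); cuts so far [(1, 4)]; region rows[1,2) x cols[4,5) = 1x1
Unfold 1 (reflect across v@5): 2 holes -> [(1, 4), (1, 5)]
Unfold 2 (reflect across v@6): 4 holes -> [(1, 4), (1, 5), (1, 6), (1, 7)]
Unfold 3 (reflect across h@1): 8 holes -> [(0, 4), (0, 5), (0, 6), (0, 7), (1, 4), (1, 5), (1, 6), (1, 7)]
Unfold 4 (reflect across h@2): 16 holes -> [(0, 4), (0, 5), (0, 6), (0, 7), (1, 4), (1, 5), (1, 6), (1, 7), (2, 4), (2, 5), (2, 6), (2, 7), (3, 4), (3, 5), (3, 6), (3, 7)]
Unfold 5 (reflect across v@4): 32 holes -> [(0, 0), (0, 1), (0, 2), (0, 3), (0, 4), (0, 5), (0, 6), (0, 7), (1, 0), (1, 1), (1, 2), (1, 3), (1, 4), (1, 5), (1, 6), (1, 7), (2, 0), (2, 1), (2, 2), (2, 3), (2, 4), (2, 5), (2, 6), (2, 7), (3, 0), (3, 1), (3, 2), (3, 3), (3, 4), (3, 5), (3, 6), (3, 7)]

Answer: 32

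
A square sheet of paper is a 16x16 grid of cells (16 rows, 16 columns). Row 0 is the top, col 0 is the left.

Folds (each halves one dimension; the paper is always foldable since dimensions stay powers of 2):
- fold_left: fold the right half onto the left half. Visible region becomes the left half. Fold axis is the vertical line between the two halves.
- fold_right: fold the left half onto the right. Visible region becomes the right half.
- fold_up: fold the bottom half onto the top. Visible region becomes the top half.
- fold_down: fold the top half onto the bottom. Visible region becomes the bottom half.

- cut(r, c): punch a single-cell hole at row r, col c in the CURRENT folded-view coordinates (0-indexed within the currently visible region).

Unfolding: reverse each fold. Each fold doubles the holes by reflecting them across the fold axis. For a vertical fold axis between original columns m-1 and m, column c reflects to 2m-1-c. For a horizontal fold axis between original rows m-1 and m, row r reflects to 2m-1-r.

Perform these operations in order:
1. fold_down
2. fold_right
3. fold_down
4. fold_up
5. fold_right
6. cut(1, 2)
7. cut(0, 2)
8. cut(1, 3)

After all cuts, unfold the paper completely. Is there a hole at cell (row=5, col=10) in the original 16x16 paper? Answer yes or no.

Op 1 fold_down: fold axis h@8; visible region now rows[8,16) x cols[0,16) = 8x16
Op 2 fold_right: fold axis v@8; visible region now rows[8,16) x cols[8,16) = 8x8
Op 3 fold_down: fold axis h@12; visible region now rows[12,16) x cols[8,16) = 4x8
Op 4 fold_up: fold axis h@14; visible region now rows[12,14) x cols[8,16) = 2x8
Op 5 fold_right: fold axis v@12; visible region now rows[12,14) x cols[12,16) = 2x4
Op 6 cut(1, 2): punch at orig (13,14); cuts so far [(13, 14)]; region rows[12,14) x cols[12,16) = 2x4
Op 7 cut(0, 2): punch at orig (12,14); cuts so far [(12, 14), (13, 14)]; region rows[12,14) x cols[12,16) = 2x4
Op 8 cut(1, 3): punch at orig (13,15); cuts so far [(12, 14), (13, 14), (13, 15)]; region rows[12,14) x cols[12,16) = 2x4
Unfold 1 (reflect across v@12): 6 holes -> [(12, 9), (12, 14), (13, 8), (13, 9), (13, 14), (13, 15)]
Unfold 2 (reflect across h@14): 12 holes -> [(12, 9), (12, 14), (13, 8), (13, 9), (13, 14), (13, 15), (14, 8), (14, 9), (14, 14), (14, 15), (15, 9), (15, 14)]
Unfold 3 (reflect across h@12): 24 holes -> [(8, 9), (8, 14), (9, 8), (9, 9), (9, 14), (9, 15), (10, 8), (10, 9), (10, 14), (10, 15), (11, 9), (11, 14), (12, 9), (12, 14), (13, 8), (13, 9), (13, 14), (13, 15), (14, 8), (14, 9), (14, 14), (14, 15), (15, 9), (15, 14)]
Unfold 4 (reflect across v@8): 48 holes -> [(8, 1), (8, 6), (8, 9), (8, 14), (9, 0), (9, 1), (9, 6), (9, 7), (9, 8), (9, 9), (9, 14), (9, 15), (10, 0), (10, 1), (10, 6), (10, 7), (10, 8), (10, 9), (10, 14), (10, 15), (11, 1), (11, 6), (11, 9), (11, 14), (12, 1), (12, 6), (12, 9), (12, 14), (13, 0), (13, 1), (13, 6), (13, 7), (13, 8), (13, 9), (13, 14), (13, 15), (14, 0), (14, 1), (14, 6), (14, 7), (14, 8), (14, 9), (14, 14), (14, 15), (15, 1), (15, 6), (15, 9), (15, 14)]
Unfold 5 (reflect across h@8): 96 holes -> [(0, 1), (0, 6), (0, 9), (0, 14), (1, 0), (1, 1), (1, 6), (1, 7), (1, 8), (1, 9), (1, 14), (1, 15), (2, 0), (2, 1), (2, 6), (2, 7), (2, 8), (2, 9), (2, 14), (2, 15), (3, 1), (3, 6), (3, 9), (3, 14), (4, 1), (4, 6), (4, 9), (4, 14), (5, 0), (5, 1), (5, 6), (5, 7), (5, 8), (5, 9), (5, 14), (5, 15), (6, 0), (6, 1), (6, 6), (6, 7), (6, 8), (6, 9), (6, 14), (6, 15), (7, 1), (7, 6), (7, 9), (7, 14), (8, 1), (8, 6), (8, 9), (8, 14), (9, 0), (9, 1), (9, 6), (9, 7), (9, 8), (9, 9), (9, 14), (9, 15), (10, 0), (10, 1), (10, 6), (10, 7), (10, 8), (10, 9), (10, 14), (10, 15), (11, 1), (11, 6), (11, 9), (11, 14), (12, 1), (12, 6), (12, 9), (12, 14), (13, 0), (13, 1), (13, 6), (13, 7), (13, 8), (13, 9), (13, 14), (13, 15), (14, 0), (14, 1), (14, 6), (14, 7), (14, 8), (14, 9), (14, 14), (14, 15), (15, 1), (15, 6), (15, 9), (15, 14)]
Holes: [(0, 1), (0, 6), (0, 9), (0, 14), (1, 0), (1, 1), (1, 6), (1, 7), (1, 8), (1, 9), (1, 14), (1, 15), (2, 0), (2, 1), (2, 6), (2, 7), (2, 8), (2, 9), (2, 14), (2, 15), (3, 1), (3, 6), (3, 9), (3, 14), (4, 1), (4, 6), (4, 9), (4, 14), (5, 0), (5, 1), (5, 6), (5, 7), (5, 8), (5, 9), (5, 14), (5, 15), (6, 0), (6, 1), (6, 6), (6, 7), (6, 8), (6, 9), (6, 14), (6, 15), (7, 1), (7, 6), (7, 9), (7, 14), (8, 1), (8, 6), (8, 9), (8, 14), (9, 0), (9, 1), (9, 6), (9, 7), (9, 8), (9, 9), (9, 14), (9, 15), (10, 0), (10, 1), (10, 6), (10, 7), (10, 8), (10, 9), (10, 14), (10, 15), (11, 1), (11, 6), (11, 9), (11, 14), (12, 1), (12, 6), (12, 9), (12, 14), (13, 0), (13, 1), (13, 6), (13, 7), (13, 8), (13, 9), (13, 14), (13, 15), (14, 0), (14, 1), (14, 6), (14, 7), (14, 8), (14, 9), (14, 14), (14, 15), (15, 1), (15, 6), (15, 9), (15, 14)]

Answer: no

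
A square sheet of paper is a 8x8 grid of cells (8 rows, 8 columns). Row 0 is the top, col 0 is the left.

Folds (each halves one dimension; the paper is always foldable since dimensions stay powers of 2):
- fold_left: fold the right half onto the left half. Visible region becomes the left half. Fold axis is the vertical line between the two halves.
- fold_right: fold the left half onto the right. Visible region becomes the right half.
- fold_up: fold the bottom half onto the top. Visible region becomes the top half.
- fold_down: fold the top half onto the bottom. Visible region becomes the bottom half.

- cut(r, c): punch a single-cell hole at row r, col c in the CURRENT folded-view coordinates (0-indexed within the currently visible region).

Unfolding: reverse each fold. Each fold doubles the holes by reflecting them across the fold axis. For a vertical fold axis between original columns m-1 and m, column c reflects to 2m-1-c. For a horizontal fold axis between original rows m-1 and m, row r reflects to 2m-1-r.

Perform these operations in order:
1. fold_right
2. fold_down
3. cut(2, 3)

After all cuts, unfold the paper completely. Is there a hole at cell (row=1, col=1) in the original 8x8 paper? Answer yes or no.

Op 1 fold_right: fold axis v@4; visible region now rows[0,8) x cols[4,8) = 8x4
Op 2 fold_down: fold axis h@4; visible region now rows[4,8) x cols[4,8) = 4x4
Op 3 cut(2, 3): punch at orig (6,7); cuts so far [(6, 7)]; region rows[4,8) x cols[4,8) = 4x4
Unfold 1 (reflect across h@4): 2 holes -> [(1, 7), (6, 7)]
Unfold 2 (reflect across v@4): 4 holes -> [(1, 0), (1, 7), (6, 0), (6, 7)]
Holes: [(1, 0), (1, 7), (6, 0), (6, 7)]

Answer: no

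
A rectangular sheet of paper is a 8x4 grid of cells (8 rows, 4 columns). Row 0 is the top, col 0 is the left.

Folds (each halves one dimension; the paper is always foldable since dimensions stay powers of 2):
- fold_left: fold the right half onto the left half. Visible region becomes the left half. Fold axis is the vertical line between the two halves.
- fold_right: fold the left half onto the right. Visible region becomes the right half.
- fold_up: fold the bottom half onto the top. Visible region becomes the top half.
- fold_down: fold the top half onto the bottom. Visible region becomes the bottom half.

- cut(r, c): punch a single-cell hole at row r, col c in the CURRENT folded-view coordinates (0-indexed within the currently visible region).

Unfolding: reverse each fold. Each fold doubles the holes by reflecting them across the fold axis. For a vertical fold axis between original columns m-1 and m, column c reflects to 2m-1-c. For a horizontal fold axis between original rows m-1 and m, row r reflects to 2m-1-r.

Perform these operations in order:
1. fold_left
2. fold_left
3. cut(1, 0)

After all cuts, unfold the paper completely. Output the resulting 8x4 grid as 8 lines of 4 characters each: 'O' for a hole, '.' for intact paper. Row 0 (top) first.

Answer: ....
OOOO
....
....
....
....
....
....

Derivation:
Op 1 fold_left: fold axis v@2; visible region now rows[0,8) x cols[0,2) = 8x2
Op 2 fold_left: fold axis v@1; visible region now rows[0,8) x cols[0,1) = 8x1
Op 3 cut(1, 0): punch at orig (1,0); cuts so far [(1, 0)]; region rows[0,8) x cols[0,1) = 8x1
Unfold 1 (reflect across v@1): 2 holes -> [(1, 0), (1, 1)]
Unfold 2 (reflect across v@2): 4 holes -> [(1, 0), (1, 1), (1, 2), (1, 3)]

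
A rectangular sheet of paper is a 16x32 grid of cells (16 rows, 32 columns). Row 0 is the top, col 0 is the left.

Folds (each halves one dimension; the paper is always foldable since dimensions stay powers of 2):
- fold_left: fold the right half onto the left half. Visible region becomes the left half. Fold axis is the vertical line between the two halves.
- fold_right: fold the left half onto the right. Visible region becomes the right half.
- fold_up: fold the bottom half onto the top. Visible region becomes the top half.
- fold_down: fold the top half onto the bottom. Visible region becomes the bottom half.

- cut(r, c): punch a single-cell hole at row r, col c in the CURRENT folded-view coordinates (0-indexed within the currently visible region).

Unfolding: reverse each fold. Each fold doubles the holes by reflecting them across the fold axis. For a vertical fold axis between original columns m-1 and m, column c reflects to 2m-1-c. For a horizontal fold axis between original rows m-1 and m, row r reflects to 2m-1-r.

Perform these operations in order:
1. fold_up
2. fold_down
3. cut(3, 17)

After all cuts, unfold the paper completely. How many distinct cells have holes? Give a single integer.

Op 1 fold_up: fold axis h@8; visible region now rows[0,8) x cols[0,32) = 8x32
Op 2 fold_down: fold axis h@4; visible region now rows[4,8) x cols[0,32) = 4x32
Op 3 cut(3, 17): punch at orig (7,17); cuts so far [(7, 17)]; region rows[4,8) x cols[0,32) = 4x32
Unfold 1 (reflect across h@4): 2 holes -> [(0, 17), (7, 17)]
Unfold 2 (reflect across h@8): 4 holes -> [(0, 17), (7, 17), (8, 17), (15, 17)]

Answer: 4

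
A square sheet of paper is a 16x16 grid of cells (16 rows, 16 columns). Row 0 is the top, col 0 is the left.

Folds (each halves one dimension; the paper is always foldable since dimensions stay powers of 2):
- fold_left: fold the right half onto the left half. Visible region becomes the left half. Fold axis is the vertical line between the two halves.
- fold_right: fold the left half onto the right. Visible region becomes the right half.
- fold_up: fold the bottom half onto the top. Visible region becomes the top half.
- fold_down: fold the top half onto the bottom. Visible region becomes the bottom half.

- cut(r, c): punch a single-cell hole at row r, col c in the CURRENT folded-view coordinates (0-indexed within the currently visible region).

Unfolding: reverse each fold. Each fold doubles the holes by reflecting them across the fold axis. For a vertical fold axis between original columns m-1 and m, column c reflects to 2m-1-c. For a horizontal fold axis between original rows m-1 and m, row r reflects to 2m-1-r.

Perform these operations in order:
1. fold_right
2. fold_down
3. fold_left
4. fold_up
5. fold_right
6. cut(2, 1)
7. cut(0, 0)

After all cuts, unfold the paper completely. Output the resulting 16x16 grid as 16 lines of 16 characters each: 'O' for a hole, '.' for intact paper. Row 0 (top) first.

Answer: .OO..OO..OO..OO.
................
O..OO..OO..OO..O
................
................
O..OO..OO..OO..O
................
.OO..OO..OO..OO.
.OO..OO..OO..OO.
................
O..OO..OO..OO..O
................
................
O..OO..OO..OO..O
................
.OO..OO..OO..OO.

Derivation:
Op 1 fold_right: fold axis v@8; visible region now rows[0,16) x cols[8,16) = 16x8
Op 2 fold_down: fold axis h@8; visible region now rows[8,16) x cols[8,16) = 8x8
Op 3 fold_left: fold axis v@12; visible region now rows[8,16) x cols[8,12) = 8x4
Op 4 fold_up: fold axis h@12; visible region now rows[8,12) x cols[8,12) = 4x4
Op 5 fold_right: fold axis v@10; visible region now rows[8,12) x cols[10,12) = 4x2
Op 6 cut(2, 1): punch at orig (10,11); cuts so far [(10, 11)]; region rows[8,12) x cols[10,12) = 4x2
Op 7 cut(0, 0): punch at orig (8,10); cuts so far [(8, 10), (10, 11)]; region rows[8,12) x cols[10,12) = 4x2
Unfold 1 (reflect across v@10): 4 holes -> [(8, 9), (8, 10), (10, 8), (10, 11)]
Unfold 2 (reflect across h@12): 8 holes -> [(8, 9), (8, 10), (10, 8), (10, 11), (13, 8), (13, 11), (15, 9), (15, 10)]
Unfold 3 (reflect across v@12): 16 holes -> [(8, 9), (8, 10), (8, 13), (8, 14), (10, 8), (10, 11), (10, 12), (10, 15), (13, 8), (13, 11), (13, 12), (13, 15), (15, 9), (15, 10), (15, 13), (15, 14)]
Unfold 4 (reflect across h@8): 32 holes -> [(0, 9), (0, 10), (0, 13), (0, 14), (2, 8), (2, 11), (2, 12), (2, 15), (5, 8), (5, 11), (5, 12), (5, 15), (7, 9), (7, 10), (7, 13), (7, 14), (8, 9), (8, 10), (8, 13), (8, 14), (10, 8), (10, 11), (10, 12), (10, 15), (13, 8), (13, 11), (13, 12), (13, 15), (15, 9), (15, 10), (15, 13), (15, 14)]
Unfold 5 (reflect across v@8): 64 holes -> [(0, 1), (0, 2), (0, 5), (0, 6), (0, 9), (0, 10), (0, 13), (0, 14), (2, 0), (2, 3), (2, 4), (2, 7), (2, 8), (2, 11), (2, 12), (2, 15), (5, 0), (5, 3), (5, 4), (5, 7), (5, 8), (5, 11), (5, 12), (5, 15), (7, 1), (7, 2), (7, 5), (7, 6), (7, 9), (7, 10), (7, 13), (7, 14), (8, 1), (8, 2), (8, 5), (8, 6), (8, 9), (8, 10), (8, 13), (8, 14), (10, 0), (10, 3), (10, 4), (10, 7), (10, 8), (10, 11), (10, 12), (10, 15), (13, 0), (13, 3), (13, 4), (13, 7), (13, 8), (13, 11), (13, 12), (13, 15), (15, 1), (15, 2), (15, 5), (15, 6), (15, 9), (15, 10), (15, 13), (15, 14)]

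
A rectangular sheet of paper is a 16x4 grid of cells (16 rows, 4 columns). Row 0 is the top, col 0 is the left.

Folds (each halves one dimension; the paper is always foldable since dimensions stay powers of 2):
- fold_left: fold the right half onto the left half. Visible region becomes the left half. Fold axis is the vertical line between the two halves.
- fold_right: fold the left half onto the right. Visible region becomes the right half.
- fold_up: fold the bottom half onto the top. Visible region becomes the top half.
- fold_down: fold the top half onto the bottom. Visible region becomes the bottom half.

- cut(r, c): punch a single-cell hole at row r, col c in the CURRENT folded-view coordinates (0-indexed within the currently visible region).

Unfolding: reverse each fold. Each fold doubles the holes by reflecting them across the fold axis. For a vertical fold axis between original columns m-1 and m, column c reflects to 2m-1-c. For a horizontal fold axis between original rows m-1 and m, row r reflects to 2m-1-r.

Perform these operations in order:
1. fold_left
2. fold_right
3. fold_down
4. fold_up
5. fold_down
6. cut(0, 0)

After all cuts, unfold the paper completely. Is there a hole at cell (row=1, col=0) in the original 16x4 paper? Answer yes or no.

Answer: yes

Derivation:
Op 1 fold_left: fold axis v@2; visible region now rows[0,16) x cols[0,2) = 16x2
Op 2 fold_right: fold axis v@1; visible region now rows[0,16) x cols[1,2) = 16x1
Op 3 fold_down: fold axis h@8; visible region now rows[8,16) x cols[1,2) = 8x1
Op 4 fold_up: fold axis h@12; visible region now rows[8,12) x cols[1,2) = 4x1
Op 5 fold_down: fold axis h@10; visible region now rows[10,12) x cols[1,2) = 2x1
Op 6 cut(0, 0): punch at orig (10,1); cuts so far [(10, 1)]; region rows[10,12) x cols[1,2) = 2x1
Unfold 1 (reflect across h@10): 2 holes -> [(9, 1), (10, 1)]
Unfold 2 (reflect across h@12): 4 holes -> [(9, 1), (10, 1), (13, 1), (14, 1)]
Unfold 3 (reflect across h@8): 8 holes -> [(1, 1), (2, 1), (5, 1), (6, 1), (9, 1), (10, 1), (13, 1), (14, 1)]
Unfold 4 (reflect across v@1): 16 holes -> [(1, 0), (1, 1), (2, 0), (2, 1), (5, 0), (5, 1), (6, 0), (6, 1), (9, 0), (9, 1), (10, 0), (10, 1), (13, 0), (13, 1), (14, 0), (14, 1)]
Unfold 5 (reflect across v@2): 32 holes -> [(1, 0), (1, 1), (1, 2), (1, 3), (2, 0), (2, 1), (2, 2), (2, 3), (5, 0), (5, 1), (5, 2), (5, 3), (6, 0), (6, 1), (6, 2), (6, 3), (9, 0), (9, 1), (9, 2), (9, 3), (10, 0), (10, 1), (10, 2), (10, 3), (13, 0), (13, 1), (13, 2), (13, 3), (14, 0), (14, 1), (14, 2), (14, 3)]
Holes: [(1, 0), (1, 1), (1, 2), (1, 3), (2, 0), (2, 1), (2, 2), (2, 3), (5, 0), (5, 1), (5, 2), (5, 3), (6, 0), (6, 1), (6, 2), (6, 3), (9, 0), (9, 1), (9, 2), (9, 3), (10, 0), (10, 1), (10, 2), (10, 3), (13, 0), (13, 1), (13, 2), (13, 3), (14, 0), (14, 1), (14, 2), (14, 3)]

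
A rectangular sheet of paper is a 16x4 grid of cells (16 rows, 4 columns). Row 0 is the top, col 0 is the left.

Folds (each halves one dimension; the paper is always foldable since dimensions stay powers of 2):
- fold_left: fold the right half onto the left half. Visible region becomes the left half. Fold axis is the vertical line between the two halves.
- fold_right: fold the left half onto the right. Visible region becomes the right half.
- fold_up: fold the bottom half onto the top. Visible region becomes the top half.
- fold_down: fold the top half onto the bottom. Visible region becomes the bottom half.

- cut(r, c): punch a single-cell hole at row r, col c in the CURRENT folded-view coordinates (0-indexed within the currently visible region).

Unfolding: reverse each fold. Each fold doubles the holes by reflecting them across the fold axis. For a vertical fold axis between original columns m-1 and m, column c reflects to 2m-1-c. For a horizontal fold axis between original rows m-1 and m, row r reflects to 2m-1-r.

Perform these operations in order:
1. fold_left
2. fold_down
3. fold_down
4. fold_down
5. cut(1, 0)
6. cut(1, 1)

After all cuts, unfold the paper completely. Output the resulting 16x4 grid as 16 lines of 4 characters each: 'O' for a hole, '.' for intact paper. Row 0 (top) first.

Op 1 fold_left: fold axis v@2; visible region now rows[0,16) x cols[0,2) = 16x2
Op 2 fold_down: fold axis h@8; visible region now rows[8,16) x cols[0,2) = 8x2
Op 3 fold_down: fold axis h@12; visible region now rows[12,16) x cols[0,2) = 4x2
Op 4 fold_down: fold axis h@14; visible region now rows[14,16) x cols[0,2) = 2x2
Op 5 cut(1, 0): punch at orig (15,0); cuts so far [(15, 0)]; region rows[14,16) x cols[0,2) = 2x2
Op 6 cut(1, 1): punch at orig (15,1); cuts so far [(15, 0), (15, 1)]; region rows[14,16) x cols[0,2) = 2x2
Unfold 1 (reflect across h@14): 4 holes -> [(12, 0), (12, 1), (15, 0), (15, 1)]
Unfold 2 (reflect across h@12): 8 holes -> [(8, 0), (8, 1), (11, 0), (11, 1), (12, 0), (12, 1), (15, 0), (15, 1)]
Unfold 3 (reflect across h@8): 16 holes -> [(0, 0), (0, 1), (3, 0), (3, 1), (4, 0), (4, 1), (7, 0), (7, 1), (8, 0), (8, 1), (11, 0), (11, 1), (12, 0), (12, 1), (15, 0), (15, 1)]
Unfold 4 (reflect across v@2): 32 holes -> [(0, 0), (0, 1), (0, 2), (0, 3), (3, 0), (3, 1), (3, 2), (3, 3), (4, 0), (4, 1), (4, 2), (4, 3), (7, 0), (7, 1), (7, 2), (7, 3), (8, 0), (8, 1), (8, 2), (8, 3), (11, 0), (11, 1), (11, 2), (11, 3), (12, 0), (12, 1), (12, 2), (12, 3), (15, 0), (15, 1), (15, 2), (15, 3)]

Answer: OOOO
....
....
OOOO
OOOO
....
....
OOOO
OOOO
....
....
OOOO
OOOO
....
....
OOOO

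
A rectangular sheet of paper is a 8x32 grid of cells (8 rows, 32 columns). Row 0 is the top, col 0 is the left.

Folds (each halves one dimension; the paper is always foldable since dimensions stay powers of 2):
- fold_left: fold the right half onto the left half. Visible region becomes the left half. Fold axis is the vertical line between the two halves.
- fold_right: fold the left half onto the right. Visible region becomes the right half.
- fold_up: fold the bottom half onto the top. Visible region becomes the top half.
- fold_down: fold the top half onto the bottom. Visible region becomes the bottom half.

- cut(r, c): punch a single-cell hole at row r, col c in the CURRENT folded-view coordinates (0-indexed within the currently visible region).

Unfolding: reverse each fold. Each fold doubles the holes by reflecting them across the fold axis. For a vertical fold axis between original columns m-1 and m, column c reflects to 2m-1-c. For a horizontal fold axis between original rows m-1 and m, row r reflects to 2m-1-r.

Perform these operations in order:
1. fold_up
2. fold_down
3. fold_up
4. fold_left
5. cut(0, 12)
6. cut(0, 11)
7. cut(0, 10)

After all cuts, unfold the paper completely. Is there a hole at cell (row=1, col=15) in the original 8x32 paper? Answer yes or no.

Op 1 fold_up: fold axis h@4; visible region now rows[0,4) x cols[0,32) = 4x32
Op 2 fold_down: fold axis h@2; visible region now rows[2,4) x cols[0,32) = 2x32
Op 3 fold_up: fold axis h@3; visible region now rows[2,3) x cols[0,32) = 1x32
Op 4 fold_left: fold axis v@16; visible region now rows[2,3) x cols[0,16) = 1x16
Op 5 cut(0, 12): punch at orig (2,12); cuts so far [(2, 12)]; region rows[2,3) x cols[0,16) = 1x16
Op 6 cut(0, 11): punch at orig (2,11); cuts so far [(2, 11), (2, 12)]; region rows[2,3) x cols[0,16) = 1x16
Op 7 cut(0, 10): punch at orig (2,10); cuts so far [(2, 10), (2, 11), (2, 12)]; region rows[2,3) x cols[0,16) = 1x16
Unfold 1 (reflect across v@16): 6 holes -> [(2, 10), (2, 11), (2, 12), (2, 19), (2, 20), (2, 21)]
Unfold 2 (reflect across h@3): 12 holes -> [(2, 10), (2, 11), (2, 12), (2, 19), (2, 20), (2, 21), (3, 10), (3, 11), (3, 12), (3, 19), (3, 20), (3, 21)]
Unfold 3 (reflect across h@2): 24 holes -> [(0, 10), (0, 11), (0, 12), (0, 19), (0, 20), (0, 21), (1, 10), (1, 11), (1, 12), (1, 19), (1, 20), (1, 21), (2, 10), (2, 11), (2, 12), (2, 19), (2, 20), (2, 21), (3, 10), (3, 11), (3, 12), (3, 19), (3, 20), (3, 21)]
Unfold 4 (reflect across h@4): 48 holes -> [(0, 10), (0, 11), (0, 12), (0, 19), (0, 20), (0, 21), (1, 10), (1, 11), (1, 12), (1, 19), (1, 20), (1, 21), (2, 10), (2, 11), (2, 12), (2, 19), (2, 20), (2, 21), (3, 10), (3, 11), (3, 12), (3, 19), (3, 20), (3, 21), (4, 10), (4, 11), (4, 12), (4, 19), (4, 20), (4, 21), (5, 10), (5, 11), (5, 12), (5, 19), (5, 20), (5, 21), (6, 10), (6, 11), (6, 12), (6, 19), (6, 20), (6, 21), (7, 10), (7, 11), (7, 12), (7, 19), (7, 20), (7, 21)]
Holes: [(0, 10), (0, 11), (0, 12), (0, 19), (0, 20), (0, 21), (1, 10), (1, 11), (1, 12), (1, 19), (1, 20), (1, 21), (2, 10), (2, 11), (2, 12), (2, 19), (2, 20), (2, 21), (3, 10), (3, 11), (3, 12), (3, 19), (3, 20), (3, 21), (4, 10), (4, 11), (4, 12), (4, 19), (4, 20), (4, 21), (5, 10), (5, 11), (5, 12), (5, 19), (5, 20), (5, 21), (6, 10), (6, 11), (6, 12), (6, 19), (6, 20), (6, 21), (7, 10), (7, 11), (7, 12), (7, 19), (7, 20), (7, 21)]

Answer: no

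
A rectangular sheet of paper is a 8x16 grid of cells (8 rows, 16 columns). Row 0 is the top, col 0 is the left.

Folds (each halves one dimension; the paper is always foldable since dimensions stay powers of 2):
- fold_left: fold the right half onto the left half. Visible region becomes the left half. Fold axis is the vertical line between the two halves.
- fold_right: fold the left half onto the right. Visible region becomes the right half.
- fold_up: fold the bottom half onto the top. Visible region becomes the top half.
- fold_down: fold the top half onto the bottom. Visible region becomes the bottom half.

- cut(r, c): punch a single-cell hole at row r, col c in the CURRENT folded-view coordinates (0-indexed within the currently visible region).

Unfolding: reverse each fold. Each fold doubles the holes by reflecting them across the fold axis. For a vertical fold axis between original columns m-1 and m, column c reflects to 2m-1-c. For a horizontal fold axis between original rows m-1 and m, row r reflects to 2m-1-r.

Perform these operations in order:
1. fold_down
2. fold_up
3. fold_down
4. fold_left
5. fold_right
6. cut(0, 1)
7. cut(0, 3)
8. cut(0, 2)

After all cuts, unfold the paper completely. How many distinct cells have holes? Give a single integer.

Answer: 96

Derivation:
Op 1 fold_down: fold axis h@4; visible region now rows[4,8) x cols[0,16) = 4x16
Op 2 fold_up: fold axis h@6; visible region now rows[4,6) x cols[0,16) = 2x16
Op 3 fold_down: fold axis h@5; visible region now rows[5,6) x cols[0,16) = 1x16
Op 4 fold_left: fold axis v@8; visible region now rows[5,6) x cols[0,8) = 1x8
Op 5 fold_right: fold axis v@4; visible region now rows[5,6) x cols[4,8) = 1x4
Op 6 cut(0, 1): punch at orig (5,5); cuts so far [(5, 5)]; region rows[5,6) x cols[4,8) = 1x4
Op 7 cut(0, 3): punch at orig (5,7); cuts so far [(5, 5), (5, 7)]; region rows[5,6) x cols[4,8) = 1x4
Op 8 cut(0, 2): punch at orig (5,6); cuts so far [(5, 5), (5, 6), (5, 7)]; region rows[5,6) x cols[4,8) = 1x4
Unfold 1 (reflect across v@4): 6 holes -> [(5, 0), (5, 1), (5, 2), (5, 5), (5, 6), (5, 7)]
Unfold 2 (reflect across v@8): 12 holes -> [(5, 0), (5, 1), (5, 2), (5, 5), (5, 6), (5, 7), (5, 8), (5, 9), (5, 10), (5, 13), (5, 14), (5, 15)]
Unfold 3 (reflect across h@5): 24 holes -> [(4, 0), (4, 1), (4, 2), (4, 5), (4, 6), (4, 7), (4, 8), (4, 9), (4, 10), (4, 13), (4, 14), (4, 15), (5, 0), (5, 1), (5, 2), (5, 5), (5, 6), (5, 7), (5, 8), (5, 9), (5, 10), (5, 13), (5, 14), (5, 15)]
Unfold 4 (reflect across h@6): 48 holes -> [(4, 0), (4, 1), (4, 2), (4, 5), (4, 6), (4, 7), (4, 8), (4, 9), (4, 10), (4, 13), (4, 14), (4, 15), (5, 0), (5, 1), (5, 2), (5, 5), (5, 6), (5, 7), (5, 8), (5, 9), (5, 10), (5, 13), (5, 14), (5, 15), (6, 0), (6, 1), (6, 2), (6, 5), (6, 6), (6, 7), (6, 8), (6, 9), (6, 10), (6, 13), (6, 14), (6, 15), (7, 0), (7, 1), (7, 2), (7, 5), (7, 6), (7, 7), (7, 8), (7, 9), (7, 10), (7, 13), (7, 14), (7, 15)]
Unfold 5 (reflect across h@4): 96 holes -> [(0, 0), (0, 1), (0, 2), (0, 5), (0, 6), (0, 7), (0, 8), (0, 9), (0, 10), (0, 13), (0, 14), (0, 15), (1, 0), (1, 1), (1, 2), (1, 5), (1, 6), (1, 7), (1, 8), (1, 9), (1, 10), (1, 13), (1, 14), (1, 15), (2, 0), (2, 1), (2, 2), (2, 5), (2, 6), (2, 7), (2, 8), (2, 9), (2, 10), (2, 13), (2, 14), (2, 15), (3, 0), (3, 1), (3, 2), (3, 5), (3, 6), (3, 7), (3, 8), (3, 9), (3, 10), (3, 13), (3, 14), (3, 15), (4, 0), (4, 1), (4, 2), (4, 5), (4, 6), (4, 7), (4, 8), (4, 9), (4, 10), (4, 13), (4, 14), (4, 15), (5, 0), (5, 1), (5, 2), (5, 5), (5, 6), (5, 7), (5, 8), (5, 9), (5, 10), (5, 13), (5, 14), (5, 15), (6, 0), (6, 1), (6, 2), (6, 5), (6, 6), (6, 7), (6, 8), (6, 9), (6, 10), (6, 13), (6, 14), (6, 15), (7, 0), (7, 1), (7, 2), (7, 5), (7, 6), (7, 7), (7, 8), (7, 9), (7, 10), (7, 13), (7, 14), (7, 15)]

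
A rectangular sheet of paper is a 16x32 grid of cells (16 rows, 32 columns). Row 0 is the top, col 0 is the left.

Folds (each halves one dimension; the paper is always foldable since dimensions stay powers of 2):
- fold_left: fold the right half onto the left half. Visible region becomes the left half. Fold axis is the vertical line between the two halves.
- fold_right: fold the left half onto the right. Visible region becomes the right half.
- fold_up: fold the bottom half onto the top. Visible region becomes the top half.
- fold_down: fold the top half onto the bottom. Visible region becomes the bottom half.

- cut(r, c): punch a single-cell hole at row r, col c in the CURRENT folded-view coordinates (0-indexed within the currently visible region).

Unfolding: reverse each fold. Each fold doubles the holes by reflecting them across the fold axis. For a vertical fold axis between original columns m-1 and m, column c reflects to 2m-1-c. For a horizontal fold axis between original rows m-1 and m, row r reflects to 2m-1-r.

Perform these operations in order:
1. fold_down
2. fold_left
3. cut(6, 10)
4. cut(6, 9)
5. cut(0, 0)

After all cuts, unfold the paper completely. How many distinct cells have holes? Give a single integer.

Op 1 fold_down: fold axis h@8; visible region now rows[8,16) x cols[0,32) = 8x32
Op 2 fold_left: fold axis v@16; visible region now rows[8,16) x cols[0,16) = 8x16
Op 3 cut(6, 10): punch at orig (14,10); cuts so far [(14, 10)]; region rows[8,16) x cols[0,16) = 8x16
Op 4 cut(6, 9): punch at orig (14,9); cuts so far [(14, 9), (14, 10)]; region rows[8,16) x cols[0,16) = 8x16
Op 5 cut(0, 0): punch at orig (8,0); cuts so far [(8, 0), (14, 9), (14, 10)]; region rows[8,16) x cols[0,16) = 8x16
Unfold 1 (reflect across v@16): 6 holes -> [(8, 0), (8, 31), (14, 9), (14, 10), (14, 21), (14, 22)]
Unfold 2 (reflect across h@8): 12 holes -> [(1, 9), (1, 10), (1, 21), (1, 22), (7, 0), (7, 31), (8, 0), (8, 31), (14, 9), (14, 10), (14, 21), (14, 22)]

Answer: 12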